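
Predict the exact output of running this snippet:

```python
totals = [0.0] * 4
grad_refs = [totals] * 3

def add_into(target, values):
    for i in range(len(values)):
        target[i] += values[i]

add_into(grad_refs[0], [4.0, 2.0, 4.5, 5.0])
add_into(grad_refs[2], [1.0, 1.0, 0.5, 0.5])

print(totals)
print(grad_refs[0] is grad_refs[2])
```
[5.0, 3.0, 5.0, 5.5]
True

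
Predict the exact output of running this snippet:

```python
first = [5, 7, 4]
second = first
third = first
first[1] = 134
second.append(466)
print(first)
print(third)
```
[5, 134, 4, 466]
[5, 134, 4, 466]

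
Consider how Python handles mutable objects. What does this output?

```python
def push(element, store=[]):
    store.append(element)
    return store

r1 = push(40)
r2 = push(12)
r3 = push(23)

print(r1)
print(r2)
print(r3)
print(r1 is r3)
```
[40, 12, 23]
[40, 12, 23]
[40, 12, 23]
True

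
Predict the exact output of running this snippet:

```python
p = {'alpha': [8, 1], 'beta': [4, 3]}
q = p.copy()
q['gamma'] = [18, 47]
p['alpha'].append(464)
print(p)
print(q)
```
{'alpha': [8, 1, 464], 'beta': [4, 3]}
{'alpha': [8, 1, 464], 'beta': [4, 3], 'gamma': [18, 47]}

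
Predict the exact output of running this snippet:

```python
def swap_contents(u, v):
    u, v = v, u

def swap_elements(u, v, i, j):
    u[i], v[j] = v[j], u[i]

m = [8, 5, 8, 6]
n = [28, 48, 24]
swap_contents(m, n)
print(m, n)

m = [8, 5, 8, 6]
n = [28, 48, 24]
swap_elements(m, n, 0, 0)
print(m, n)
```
[8, 5, 8, 6] [28, 48, 24]
[28, 5, 8, 6] [8, 48, 24]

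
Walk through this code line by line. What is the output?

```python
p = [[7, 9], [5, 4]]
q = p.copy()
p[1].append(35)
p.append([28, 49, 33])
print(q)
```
[[7, 9], [5, 4, 35]]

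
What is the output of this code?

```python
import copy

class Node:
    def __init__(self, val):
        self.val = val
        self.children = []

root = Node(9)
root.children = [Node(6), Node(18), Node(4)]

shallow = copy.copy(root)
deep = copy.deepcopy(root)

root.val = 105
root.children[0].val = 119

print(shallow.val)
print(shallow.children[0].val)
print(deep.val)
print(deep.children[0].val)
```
9
119
9
6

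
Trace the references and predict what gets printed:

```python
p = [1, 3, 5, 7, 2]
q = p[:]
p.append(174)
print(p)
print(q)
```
[1, 3, 5, 7, 2, 174]
[1, 3, 5, 7, 2]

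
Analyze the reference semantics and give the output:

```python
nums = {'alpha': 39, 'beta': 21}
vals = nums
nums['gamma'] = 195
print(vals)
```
{'alpha': 39, 'beta': 21, 'gamma': 195}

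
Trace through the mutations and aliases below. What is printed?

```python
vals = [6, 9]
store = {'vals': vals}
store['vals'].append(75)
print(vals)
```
[6, 9, 75]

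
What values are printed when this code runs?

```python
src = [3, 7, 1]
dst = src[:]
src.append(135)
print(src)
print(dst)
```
[3, 7, 1, 135]
[3, 7, 1]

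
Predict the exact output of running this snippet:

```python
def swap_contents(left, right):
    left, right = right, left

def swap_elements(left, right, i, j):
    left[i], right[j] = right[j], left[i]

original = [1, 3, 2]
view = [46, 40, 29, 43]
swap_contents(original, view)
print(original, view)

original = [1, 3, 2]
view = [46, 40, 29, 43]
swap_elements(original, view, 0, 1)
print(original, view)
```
[1, 3, 2] [46, 40, 29, 43]
[40, 3, 2] [46, 1, 29, 43]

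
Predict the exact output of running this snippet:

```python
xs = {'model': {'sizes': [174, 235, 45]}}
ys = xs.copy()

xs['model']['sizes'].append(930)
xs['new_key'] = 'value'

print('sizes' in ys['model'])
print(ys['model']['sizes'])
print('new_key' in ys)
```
True
[174, 235, 45, 930]
False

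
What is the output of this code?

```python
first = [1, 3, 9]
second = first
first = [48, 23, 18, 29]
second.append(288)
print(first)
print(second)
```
[48, 23, 18, 29]
[1, 3, 9, 288]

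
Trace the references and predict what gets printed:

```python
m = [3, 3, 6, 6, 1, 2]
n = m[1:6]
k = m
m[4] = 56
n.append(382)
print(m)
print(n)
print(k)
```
[3, 3, 6, 6, 56, 2]
[3, 6, 6, 1, 2, 382]
[3, 3, 6, 6, 56, 2]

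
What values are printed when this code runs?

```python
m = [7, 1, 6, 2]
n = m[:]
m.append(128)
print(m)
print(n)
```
[7, 1, 6, 2, 128]
[7, 1, 6, 2]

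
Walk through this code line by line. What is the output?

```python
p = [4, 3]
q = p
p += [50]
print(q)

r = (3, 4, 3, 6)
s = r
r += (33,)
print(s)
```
[4, 3, 50]
(3, 4, 3, 6)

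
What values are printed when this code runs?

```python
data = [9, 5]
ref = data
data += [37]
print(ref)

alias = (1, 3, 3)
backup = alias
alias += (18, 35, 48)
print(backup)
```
[9, 5, 37]
(1, 3, 3)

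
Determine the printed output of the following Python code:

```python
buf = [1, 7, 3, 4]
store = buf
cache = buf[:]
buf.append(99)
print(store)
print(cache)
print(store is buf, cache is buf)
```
[1, 7, 3, 4, 99]
[1, 7, 3, 4]
True False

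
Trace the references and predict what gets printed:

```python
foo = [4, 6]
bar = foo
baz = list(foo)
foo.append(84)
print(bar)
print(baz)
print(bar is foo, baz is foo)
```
[4, 6, 84]
[4, 6]
True False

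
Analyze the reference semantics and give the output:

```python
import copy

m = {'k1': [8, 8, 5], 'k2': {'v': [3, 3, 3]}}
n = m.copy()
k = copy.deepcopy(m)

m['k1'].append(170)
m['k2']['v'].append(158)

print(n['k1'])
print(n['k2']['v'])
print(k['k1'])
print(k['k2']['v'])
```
[8, 8, 5, 170]
[3, 3, 3, 158]
[8, 8, 5]
[3, 3, 3]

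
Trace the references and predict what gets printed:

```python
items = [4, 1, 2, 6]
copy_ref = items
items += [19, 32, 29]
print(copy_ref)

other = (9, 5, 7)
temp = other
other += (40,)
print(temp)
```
[4, 1, 2, 6, 19, 32, 29]
(9, 5, 7)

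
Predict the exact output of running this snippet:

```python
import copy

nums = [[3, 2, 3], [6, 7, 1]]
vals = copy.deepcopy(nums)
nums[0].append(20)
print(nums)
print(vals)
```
[[3, 2, 3, 20], [6, 7, 1]]
[[3, 2, 3], [6, 7, 1]]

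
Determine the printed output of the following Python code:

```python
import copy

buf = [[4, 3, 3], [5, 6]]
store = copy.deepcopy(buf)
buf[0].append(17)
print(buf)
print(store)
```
[[4, 3, 3, 17], [5, 6]]
[[4, 3, 3], [5, 6]]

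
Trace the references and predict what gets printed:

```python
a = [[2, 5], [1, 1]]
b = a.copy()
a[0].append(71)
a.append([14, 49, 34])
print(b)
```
[[2, 5, 71], [1, 1]]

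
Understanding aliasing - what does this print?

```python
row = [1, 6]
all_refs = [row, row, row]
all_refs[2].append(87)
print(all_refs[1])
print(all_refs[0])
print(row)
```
[1, 6, 87]
[1, 6, 87]
[1, 6, 87]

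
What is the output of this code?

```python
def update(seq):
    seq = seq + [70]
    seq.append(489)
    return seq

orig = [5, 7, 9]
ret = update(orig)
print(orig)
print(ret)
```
[5, 7, 9]
[5, 7, 9, 70, 489]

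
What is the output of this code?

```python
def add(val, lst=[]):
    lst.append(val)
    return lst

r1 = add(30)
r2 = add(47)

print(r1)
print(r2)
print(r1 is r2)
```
[30, 47]
[30, 47]
True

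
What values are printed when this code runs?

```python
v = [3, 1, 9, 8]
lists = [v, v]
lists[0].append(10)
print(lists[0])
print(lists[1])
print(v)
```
[3, 1, 9, 8, 10]
[3, 1, 9, 8, 10]
[3, 1, 9, 8, 10]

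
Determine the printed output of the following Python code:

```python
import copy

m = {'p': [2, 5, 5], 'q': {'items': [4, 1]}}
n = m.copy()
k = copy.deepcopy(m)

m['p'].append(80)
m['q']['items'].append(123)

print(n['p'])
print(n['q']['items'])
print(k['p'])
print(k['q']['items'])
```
[2, 5, 5, 80]
[4, 1, 123]
[2, 5, 5]
[4, 1]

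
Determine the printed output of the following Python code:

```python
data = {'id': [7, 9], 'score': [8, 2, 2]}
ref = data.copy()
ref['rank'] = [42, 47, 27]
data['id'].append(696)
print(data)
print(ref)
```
{'id': [7, 9, 696], 'score': [8, 2, 2]}
{'id': [7, 9, 696], 'score': [8, 2, 2], 'rank': [42, 47, 27]}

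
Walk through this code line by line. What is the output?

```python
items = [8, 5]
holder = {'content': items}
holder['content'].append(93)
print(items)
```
[8, 5, 93]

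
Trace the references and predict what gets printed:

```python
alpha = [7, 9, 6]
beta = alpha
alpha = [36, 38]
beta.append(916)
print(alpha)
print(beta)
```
[36, 38]
[7, 9, 6, 916]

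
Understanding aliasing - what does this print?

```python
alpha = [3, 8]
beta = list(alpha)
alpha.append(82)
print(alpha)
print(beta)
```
[3, 8, 82]
[3, 8]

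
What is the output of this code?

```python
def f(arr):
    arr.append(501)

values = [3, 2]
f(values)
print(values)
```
[3, 2, 501]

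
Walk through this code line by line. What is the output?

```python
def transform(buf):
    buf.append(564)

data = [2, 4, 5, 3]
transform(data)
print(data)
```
[2, 4, 5, 3, 564]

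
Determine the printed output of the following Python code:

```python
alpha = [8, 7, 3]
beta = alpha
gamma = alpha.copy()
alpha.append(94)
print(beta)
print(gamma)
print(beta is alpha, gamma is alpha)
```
[8, 7, 3, 94]
[8, 7, 3]
True False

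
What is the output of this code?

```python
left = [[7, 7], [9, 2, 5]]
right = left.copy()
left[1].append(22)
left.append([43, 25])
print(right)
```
[[7, 7], [9, 2, 5, 22]]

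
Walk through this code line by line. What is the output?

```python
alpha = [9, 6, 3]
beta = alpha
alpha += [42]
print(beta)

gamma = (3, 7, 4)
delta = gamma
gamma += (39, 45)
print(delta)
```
[9, 6, 3, 42]
(3, 7, 4)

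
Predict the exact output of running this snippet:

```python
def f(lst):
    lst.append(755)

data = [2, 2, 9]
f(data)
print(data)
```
[2, 2, 9, 755]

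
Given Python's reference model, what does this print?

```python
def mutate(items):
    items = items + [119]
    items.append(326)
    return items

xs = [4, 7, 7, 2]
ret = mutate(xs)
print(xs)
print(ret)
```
[4, 7, 7, 2]
[4, 7, 7, 2, 119, 326]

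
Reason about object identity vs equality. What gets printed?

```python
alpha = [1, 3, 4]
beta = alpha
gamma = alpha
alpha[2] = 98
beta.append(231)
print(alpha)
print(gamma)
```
[1, 3, 98, 231]
[1, 3, 98, 231]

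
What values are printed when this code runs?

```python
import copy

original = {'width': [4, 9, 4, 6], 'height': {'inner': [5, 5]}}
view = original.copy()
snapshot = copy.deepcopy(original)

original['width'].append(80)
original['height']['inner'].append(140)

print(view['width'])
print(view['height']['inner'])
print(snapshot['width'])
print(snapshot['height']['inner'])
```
[4, 9, 4, 6, 80]
[5, 5, 140]
[4, 9, 4, 6]
[5, 5]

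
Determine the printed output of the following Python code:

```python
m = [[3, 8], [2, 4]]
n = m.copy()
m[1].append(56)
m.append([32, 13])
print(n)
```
[[3, 8], [2, 4, 56]]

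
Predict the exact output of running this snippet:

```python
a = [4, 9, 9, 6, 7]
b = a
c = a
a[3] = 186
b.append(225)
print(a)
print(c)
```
[4, 9, 9, 186, 7, 225]
[4, 9, 9, 186, 7, 225]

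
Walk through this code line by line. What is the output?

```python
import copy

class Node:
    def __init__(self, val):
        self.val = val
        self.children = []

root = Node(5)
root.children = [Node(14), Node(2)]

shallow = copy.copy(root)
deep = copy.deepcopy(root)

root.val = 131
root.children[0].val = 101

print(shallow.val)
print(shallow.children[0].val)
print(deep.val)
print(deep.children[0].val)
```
5
101
5
14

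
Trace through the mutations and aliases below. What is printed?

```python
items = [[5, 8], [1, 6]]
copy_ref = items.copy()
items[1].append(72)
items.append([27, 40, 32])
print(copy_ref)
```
[[5, 8], [1, 6, 72]]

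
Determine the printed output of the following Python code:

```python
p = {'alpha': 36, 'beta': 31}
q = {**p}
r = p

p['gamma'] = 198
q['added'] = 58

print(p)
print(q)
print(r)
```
{'alpha': 36, 'beta': 31, 'gamma': 198}
{'alpha': 36, 'beta': 31, 'added': 58}
{'alpha': 36, 'beta': 31, 'gamma': 198}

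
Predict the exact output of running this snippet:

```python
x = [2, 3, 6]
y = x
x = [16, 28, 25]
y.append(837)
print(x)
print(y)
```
[16, 28, 25]
[2, 3, 6, 837]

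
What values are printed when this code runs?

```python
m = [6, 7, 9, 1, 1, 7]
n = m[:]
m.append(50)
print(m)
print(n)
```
[6, 7, 9, 1, 1, 7, 50]
[6, 7, 9, 1, 1, 7]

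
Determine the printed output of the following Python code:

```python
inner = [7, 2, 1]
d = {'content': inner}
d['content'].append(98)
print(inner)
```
[7, 2, 1, 98]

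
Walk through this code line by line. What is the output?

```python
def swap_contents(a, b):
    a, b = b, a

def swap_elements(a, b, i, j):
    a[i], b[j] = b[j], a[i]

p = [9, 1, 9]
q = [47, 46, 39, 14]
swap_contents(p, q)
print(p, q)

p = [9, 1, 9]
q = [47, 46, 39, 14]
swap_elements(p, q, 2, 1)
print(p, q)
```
[9, 1, 9] [47, 46, 39, 14]
[9, 1, 46] [47, 9, 39, 14]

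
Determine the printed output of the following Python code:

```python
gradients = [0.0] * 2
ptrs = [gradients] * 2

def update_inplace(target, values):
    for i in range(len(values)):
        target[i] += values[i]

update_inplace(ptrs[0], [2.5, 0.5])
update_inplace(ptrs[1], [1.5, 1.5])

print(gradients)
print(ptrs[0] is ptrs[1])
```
[4.0, 2.0]
True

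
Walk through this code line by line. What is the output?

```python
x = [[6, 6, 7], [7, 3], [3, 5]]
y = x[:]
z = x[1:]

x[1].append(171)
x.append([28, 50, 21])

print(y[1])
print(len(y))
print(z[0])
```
[7, 3, 171]
3
[7, 3, 171]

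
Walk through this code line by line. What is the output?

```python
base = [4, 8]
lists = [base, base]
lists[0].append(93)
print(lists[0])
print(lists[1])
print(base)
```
[4, 8, 93]
[4, 8, 93]
[4, 8, 93]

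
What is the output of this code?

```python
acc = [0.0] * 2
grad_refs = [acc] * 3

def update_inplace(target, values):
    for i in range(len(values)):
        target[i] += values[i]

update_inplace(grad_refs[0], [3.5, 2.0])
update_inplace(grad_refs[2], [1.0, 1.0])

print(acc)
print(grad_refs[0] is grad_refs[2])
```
[4.5, 3.0]
True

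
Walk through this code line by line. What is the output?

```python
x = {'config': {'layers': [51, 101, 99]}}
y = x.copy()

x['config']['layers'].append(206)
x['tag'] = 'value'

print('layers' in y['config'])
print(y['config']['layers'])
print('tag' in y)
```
True
[51, 101, 99, 206]
False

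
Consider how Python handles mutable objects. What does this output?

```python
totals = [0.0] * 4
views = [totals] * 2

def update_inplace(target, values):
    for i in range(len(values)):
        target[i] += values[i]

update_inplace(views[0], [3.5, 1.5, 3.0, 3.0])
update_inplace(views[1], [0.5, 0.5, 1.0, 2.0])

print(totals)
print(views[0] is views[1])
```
[4.0, 2.0, 4.0, 5.0]
True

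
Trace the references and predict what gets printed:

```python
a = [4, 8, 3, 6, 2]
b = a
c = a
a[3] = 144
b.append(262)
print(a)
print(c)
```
[4, 8, 3, 144, 2, 262]
[4, 8, 3, 144, 2, 262]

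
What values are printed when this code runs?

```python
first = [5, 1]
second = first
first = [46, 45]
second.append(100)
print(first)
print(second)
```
[46, 45]
[5, 1, 100]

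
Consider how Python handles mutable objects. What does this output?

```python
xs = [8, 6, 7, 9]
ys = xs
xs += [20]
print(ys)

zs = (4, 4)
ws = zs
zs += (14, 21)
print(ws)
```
[8, 6, 7, 9, 20]
(4, 4)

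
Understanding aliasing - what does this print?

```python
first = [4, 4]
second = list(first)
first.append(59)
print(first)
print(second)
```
[4, 4, 59]
[4, 4]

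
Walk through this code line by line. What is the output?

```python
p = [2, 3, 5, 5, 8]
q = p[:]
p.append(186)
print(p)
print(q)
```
[2, 3, 5, 5, 8, 186]
[2, 3, 5, 5, 8]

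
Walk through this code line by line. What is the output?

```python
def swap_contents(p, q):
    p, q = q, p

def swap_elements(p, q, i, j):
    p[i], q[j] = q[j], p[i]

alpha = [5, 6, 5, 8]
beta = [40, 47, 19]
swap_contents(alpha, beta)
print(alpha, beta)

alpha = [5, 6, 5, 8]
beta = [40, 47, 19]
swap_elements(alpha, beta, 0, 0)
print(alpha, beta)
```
[5, 6, 5, 8] [40, 47, 19]
[40, 6, 5, 8] [5, 47, 19]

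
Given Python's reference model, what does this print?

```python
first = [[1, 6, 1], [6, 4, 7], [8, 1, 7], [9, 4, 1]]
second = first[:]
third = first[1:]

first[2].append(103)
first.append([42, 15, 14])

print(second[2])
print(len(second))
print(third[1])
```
[8, 1, 7, 103]
4
[8, 1, 7, 103]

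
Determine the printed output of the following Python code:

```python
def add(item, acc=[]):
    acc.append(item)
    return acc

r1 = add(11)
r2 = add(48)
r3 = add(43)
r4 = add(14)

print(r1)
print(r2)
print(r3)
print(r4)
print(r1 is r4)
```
[11, 48, 43, 14]
[11, 48, 43, 14]
[11, 48, 43, 14]
[11, 48, 43, 14]
True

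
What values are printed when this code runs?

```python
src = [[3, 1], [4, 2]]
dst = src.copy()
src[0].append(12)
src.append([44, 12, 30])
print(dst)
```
[[3, 1, 12], [4, 2]]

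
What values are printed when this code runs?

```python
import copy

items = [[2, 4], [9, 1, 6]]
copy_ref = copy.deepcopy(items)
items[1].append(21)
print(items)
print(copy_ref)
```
[[2, 4], [9, 1, 6, 21]]
[[2, 4], [9, 1, 6]]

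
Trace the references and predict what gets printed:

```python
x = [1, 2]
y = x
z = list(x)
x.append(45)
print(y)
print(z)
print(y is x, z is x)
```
[1, 2, 45]
[1, 2]
True False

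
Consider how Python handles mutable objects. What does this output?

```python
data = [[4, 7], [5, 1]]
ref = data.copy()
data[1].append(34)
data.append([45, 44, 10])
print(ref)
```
[[4, 7], [5, 1, 34]]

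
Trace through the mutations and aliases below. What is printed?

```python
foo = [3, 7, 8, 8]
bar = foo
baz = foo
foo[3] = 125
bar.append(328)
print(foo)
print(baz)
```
[3, 7, 8, 125, 328]
[3, 7, 8, 125, 328]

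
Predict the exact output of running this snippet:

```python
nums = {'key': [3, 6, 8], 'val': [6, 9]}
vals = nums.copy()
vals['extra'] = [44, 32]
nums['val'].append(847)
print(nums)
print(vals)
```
{'key': [3, 6, 8], 'val': [6, 9, 847]}
{'key': [3, 6, 8], 'val': [6, 9, 847], 'extra': [44, 32]}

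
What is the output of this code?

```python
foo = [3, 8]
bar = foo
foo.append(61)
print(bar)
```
[3, 8, 61]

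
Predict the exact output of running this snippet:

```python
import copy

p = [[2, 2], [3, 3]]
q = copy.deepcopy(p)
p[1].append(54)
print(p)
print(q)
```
[[2, 2], [3, 3, 54]]
[[2, 2], [3, 3]]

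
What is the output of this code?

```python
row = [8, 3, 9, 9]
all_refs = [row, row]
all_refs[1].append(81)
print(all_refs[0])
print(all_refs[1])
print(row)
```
[8, 3, 9, 9, 81]
[8, 3, 9, 9, 81]
[8, 3, 9, 9, 81]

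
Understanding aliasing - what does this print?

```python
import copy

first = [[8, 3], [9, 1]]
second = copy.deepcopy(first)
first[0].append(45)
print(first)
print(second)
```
[[8, 3, 45], [9, 1]]
[[8, 3], [9, 1]]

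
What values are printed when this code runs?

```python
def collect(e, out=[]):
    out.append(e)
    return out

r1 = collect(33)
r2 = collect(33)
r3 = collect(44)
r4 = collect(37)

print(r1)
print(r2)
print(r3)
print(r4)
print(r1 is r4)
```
[33, 33, 44, 37]
[33, 33, 44, 37]
[33, 33, 44, 37]
[33, 33, 44, 37]
True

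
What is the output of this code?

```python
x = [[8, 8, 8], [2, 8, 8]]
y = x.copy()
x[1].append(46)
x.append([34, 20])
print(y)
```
[[8, 8, 8], [2, 8, 8, 46]]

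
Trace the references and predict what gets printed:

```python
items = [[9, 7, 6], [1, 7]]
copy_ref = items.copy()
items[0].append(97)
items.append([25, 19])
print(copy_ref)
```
[[9, 7, 6, 97], [1, 7]]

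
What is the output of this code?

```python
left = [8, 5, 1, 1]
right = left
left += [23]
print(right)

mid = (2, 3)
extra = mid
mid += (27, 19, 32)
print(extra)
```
[8, 5, 1, 1, 23]
(2, 3)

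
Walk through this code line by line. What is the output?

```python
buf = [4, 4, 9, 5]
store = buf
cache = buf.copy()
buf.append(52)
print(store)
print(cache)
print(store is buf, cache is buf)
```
[4, 4, 9, 5, 52]
[4, 4, 9, 5]
True False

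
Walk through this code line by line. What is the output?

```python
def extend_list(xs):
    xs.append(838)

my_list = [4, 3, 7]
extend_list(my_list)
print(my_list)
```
[4, 3, 7, 838]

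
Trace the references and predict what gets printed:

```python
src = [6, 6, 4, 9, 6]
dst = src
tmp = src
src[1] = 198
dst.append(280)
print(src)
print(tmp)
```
[6, 198, 4, 9, 6, 280]
[6, 198, 4, 9, 6, 280]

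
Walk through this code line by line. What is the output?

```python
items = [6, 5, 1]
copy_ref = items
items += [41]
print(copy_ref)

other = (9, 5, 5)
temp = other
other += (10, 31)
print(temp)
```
[6, 5, 1, 41]
(9, 5, 5)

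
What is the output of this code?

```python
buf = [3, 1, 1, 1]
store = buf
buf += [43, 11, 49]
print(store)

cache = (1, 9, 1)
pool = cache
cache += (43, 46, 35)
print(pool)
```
[3, 1, 1, 1, 43, 11, 49]
(1, 9, 1)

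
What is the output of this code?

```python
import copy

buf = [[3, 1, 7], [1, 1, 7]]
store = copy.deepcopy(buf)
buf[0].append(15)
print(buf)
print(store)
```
[[3, 1, 7, 15], [1, 1, 7]]
[[3, 1, 7], [1, 1, 7]]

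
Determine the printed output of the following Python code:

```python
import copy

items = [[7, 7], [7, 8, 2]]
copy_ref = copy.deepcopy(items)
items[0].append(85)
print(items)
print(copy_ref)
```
[[7, 7, 85], [7, 8, 2]]
[[7, 7], [7, 8, 2]]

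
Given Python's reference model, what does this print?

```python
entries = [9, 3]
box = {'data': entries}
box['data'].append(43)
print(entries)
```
[9, 3, 43]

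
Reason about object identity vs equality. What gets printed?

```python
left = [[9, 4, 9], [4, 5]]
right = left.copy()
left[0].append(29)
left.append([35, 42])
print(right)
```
[[9, 4, 9, 29], [4, 5]]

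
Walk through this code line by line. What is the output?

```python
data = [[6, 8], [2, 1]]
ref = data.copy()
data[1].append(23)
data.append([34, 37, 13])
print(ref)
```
[[6, 8], [2, 1, 23]]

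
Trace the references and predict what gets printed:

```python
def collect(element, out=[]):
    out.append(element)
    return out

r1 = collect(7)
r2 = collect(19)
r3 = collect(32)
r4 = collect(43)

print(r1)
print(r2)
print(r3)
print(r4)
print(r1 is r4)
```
[7, 19, 32, 43]
[7, 19, 32, 43]
[7, 19, 32, 43]
[7, 19, 32, 43]
True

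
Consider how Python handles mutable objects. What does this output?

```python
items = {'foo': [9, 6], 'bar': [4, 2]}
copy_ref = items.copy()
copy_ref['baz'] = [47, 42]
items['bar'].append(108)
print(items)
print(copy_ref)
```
{'foo': [9, 6], 'bar': [4, 2, 108]}
{'foo': [9, 6], 'bar': [4, 2, 108], 'baz': [47, 42]}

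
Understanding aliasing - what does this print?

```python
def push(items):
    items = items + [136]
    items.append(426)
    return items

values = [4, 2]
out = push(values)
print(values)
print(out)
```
[4, 2]
[4, 2, 136, 426]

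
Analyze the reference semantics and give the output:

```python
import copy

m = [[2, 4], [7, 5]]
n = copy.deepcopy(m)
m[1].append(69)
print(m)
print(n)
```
[[2, 4], [7, 5, 69]]
[[2, 4], [7, 5]]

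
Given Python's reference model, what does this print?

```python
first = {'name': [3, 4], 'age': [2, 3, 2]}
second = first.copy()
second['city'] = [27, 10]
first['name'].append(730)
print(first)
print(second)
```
{'name': [3, 4, 730], 'age': [2, 3, 2]}
{'name': [3, 4, 730], 'age': [2, 3, 2], 'city': [27, 10]}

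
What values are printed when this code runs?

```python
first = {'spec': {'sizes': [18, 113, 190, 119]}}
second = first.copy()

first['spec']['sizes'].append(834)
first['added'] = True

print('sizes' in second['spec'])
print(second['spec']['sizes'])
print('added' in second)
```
True
[18, 113, 190, 119, 834]
False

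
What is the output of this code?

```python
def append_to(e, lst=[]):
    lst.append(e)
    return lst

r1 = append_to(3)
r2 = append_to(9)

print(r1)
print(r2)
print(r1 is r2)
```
[3, 9]
[3, 9]
True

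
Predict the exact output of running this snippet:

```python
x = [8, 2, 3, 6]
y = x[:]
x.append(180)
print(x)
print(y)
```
[8, 2, 3, 6, 180]
[8, 2, 3, 6]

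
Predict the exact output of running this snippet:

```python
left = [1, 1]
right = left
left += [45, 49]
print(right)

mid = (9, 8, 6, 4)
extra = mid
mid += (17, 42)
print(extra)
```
[1, 1, 45, 49]
(9, 8, 6, 4)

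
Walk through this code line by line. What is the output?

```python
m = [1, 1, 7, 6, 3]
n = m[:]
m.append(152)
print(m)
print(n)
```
[1, 1, 7, 6, 3, 152]
[1, 1, 7, 6, 3]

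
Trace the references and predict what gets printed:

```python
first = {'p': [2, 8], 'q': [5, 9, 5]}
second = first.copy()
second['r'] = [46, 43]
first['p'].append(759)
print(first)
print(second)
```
{'p': [2, 8, 759], 'q': [5, 9, 5]}
{'p': [2, 8, 759], 'q': [5, 9, 5], 'r': [46, 43]}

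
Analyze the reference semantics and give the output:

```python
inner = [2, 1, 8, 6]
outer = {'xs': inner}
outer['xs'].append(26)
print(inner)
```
[2, 1, 8, 6, 26]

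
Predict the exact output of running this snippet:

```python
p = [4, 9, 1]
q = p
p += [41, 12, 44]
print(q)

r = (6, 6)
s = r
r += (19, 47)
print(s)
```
[4, 9, 1, 41, 12, 44]
(6, 6)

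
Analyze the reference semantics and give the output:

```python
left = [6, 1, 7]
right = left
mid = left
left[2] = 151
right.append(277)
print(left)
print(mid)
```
[6, 1, 151, 277]
[6, 1, 151, 277]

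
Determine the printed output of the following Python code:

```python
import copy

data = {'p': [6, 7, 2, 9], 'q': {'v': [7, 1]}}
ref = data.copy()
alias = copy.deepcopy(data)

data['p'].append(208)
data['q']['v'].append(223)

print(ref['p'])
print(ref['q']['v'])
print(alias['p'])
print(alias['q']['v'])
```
[6, 7, 2, 9, 208]
[7, 1, 223]
[6, 7, 2, 9]
[7, 1]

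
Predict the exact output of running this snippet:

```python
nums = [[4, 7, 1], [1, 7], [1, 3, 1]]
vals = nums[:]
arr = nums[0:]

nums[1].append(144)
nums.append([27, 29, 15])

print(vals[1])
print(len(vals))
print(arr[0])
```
[1, 7, 144]
3
[4, 7, 1]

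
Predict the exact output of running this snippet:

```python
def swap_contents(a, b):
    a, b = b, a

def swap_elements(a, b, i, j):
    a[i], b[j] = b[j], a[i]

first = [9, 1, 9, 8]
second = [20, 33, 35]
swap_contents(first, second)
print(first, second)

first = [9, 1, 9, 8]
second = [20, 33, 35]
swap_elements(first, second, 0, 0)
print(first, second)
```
[9, 1, 9, 8] [20, 33, 35]
[20, 1, 9, 8] [9, 33, 35]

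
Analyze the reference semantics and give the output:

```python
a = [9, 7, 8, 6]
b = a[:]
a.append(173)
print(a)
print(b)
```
[9, 7, 8, 6, 173]
[9, 7, 8, 6]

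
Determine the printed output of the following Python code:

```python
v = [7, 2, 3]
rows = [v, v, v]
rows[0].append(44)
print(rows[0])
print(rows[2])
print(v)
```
[7, 2, 3, 44]
[7, 2, 3, 44]
[7, 2, 3, 44]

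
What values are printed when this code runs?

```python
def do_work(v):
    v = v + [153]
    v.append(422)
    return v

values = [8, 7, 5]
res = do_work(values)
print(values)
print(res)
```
[8, 7, 5]
[8, 7, 5, 153, 422]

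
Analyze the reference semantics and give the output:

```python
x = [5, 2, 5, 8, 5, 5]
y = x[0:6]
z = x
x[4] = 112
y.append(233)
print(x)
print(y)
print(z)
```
[5, 2, 5, 8, 112, 5]
[5, 2, 5, 8, 5, 5, 233]
[5, 2, 5, 8, 112, 5]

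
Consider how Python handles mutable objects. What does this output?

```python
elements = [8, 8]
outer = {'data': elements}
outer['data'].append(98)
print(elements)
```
[8, 8, 98]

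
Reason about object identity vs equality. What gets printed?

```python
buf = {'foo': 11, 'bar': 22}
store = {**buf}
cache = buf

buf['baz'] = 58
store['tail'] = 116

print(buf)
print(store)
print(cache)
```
{'foo': 11, 'bar': 22, 'baz': 58}
{'foo': 11, 'bar': 22, 'tail': 116}
{'foo': 11, 'bar': 22, 'baz': 58}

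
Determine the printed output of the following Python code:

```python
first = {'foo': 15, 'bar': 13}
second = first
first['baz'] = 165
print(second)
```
{'foo': 15, 'bar': 13, 'baz': 165}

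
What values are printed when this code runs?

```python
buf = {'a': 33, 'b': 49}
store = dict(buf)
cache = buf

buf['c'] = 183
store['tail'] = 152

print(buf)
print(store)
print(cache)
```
{'a': 33, 'b': 49, 'c': 183}
{'a': 33, 'b': 49, 'tail': 152}
{'a': 33, 'b': 49, 'c': 183}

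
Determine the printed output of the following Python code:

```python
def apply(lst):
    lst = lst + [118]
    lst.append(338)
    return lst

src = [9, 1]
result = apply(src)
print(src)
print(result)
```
[9, 1]
[9, 1, 118, 338]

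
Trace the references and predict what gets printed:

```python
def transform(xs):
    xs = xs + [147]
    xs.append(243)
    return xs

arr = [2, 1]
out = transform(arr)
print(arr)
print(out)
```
[2, 1]
[2, 1, 147, 243]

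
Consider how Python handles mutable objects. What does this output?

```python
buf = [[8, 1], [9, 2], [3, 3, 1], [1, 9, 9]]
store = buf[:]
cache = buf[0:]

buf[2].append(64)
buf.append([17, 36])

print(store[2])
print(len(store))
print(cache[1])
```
[3, 3, 1, 64]
4
[9, 2]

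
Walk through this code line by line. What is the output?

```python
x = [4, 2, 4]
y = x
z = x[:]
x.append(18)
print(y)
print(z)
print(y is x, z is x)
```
[4, 2, 4, 18]
[4, 2, 4]
True False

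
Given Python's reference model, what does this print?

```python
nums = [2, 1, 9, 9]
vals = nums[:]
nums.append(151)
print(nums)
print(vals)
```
[2, 1, 9, 9, 151]
[2, 1, 9, 9]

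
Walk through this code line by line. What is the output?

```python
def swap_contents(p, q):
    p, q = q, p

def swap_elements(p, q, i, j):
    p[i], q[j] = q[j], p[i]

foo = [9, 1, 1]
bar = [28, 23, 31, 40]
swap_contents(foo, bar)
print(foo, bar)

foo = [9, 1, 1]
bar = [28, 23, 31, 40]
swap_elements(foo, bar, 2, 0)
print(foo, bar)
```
[9, 1, 1] [28, 23, 31, 40]
[9, 1, 28] [1, 23, 31, 40]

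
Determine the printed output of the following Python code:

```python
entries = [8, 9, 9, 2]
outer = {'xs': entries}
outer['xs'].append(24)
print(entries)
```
[8, 9, 9, 2, 24]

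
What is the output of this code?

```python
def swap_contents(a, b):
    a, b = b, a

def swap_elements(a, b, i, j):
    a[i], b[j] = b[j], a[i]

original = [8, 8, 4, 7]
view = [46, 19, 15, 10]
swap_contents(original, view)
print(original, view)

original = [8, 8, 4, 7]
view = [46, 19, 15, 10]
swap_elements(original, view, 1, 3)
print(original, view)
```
[8, 8, 4, 7] [46, 19, 15, 10]
[8, 10, 4, 7] [46, 19, 15, 8]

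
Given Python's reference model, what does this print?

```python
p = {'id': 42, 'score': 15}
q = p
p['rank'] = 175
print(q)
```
{'id': 42, 'score': 15, 'rank': 175}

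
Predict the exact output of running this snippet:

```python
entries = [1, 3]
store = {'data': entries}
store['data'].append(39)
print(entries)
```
[1, 3, 39]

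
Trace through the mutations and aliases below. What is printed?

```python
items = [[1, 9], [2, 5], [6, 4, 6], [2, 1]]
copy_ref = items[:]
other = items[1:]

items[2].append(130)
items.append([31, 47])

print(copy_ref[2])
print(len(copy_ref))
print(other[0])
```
[6, 4, 6, 130]
4
[2, 5]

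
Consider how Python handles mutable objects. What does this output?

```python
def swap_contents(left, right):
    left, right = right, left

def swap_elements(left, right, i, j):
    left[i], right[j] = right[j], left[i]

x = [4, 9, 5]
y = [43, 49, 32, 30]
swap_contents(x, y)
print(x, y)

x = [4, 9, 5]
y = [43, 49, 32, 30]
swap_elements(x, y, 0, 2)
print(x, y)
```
[4, 9, 5] [43, 49, 32, 30]
[32, 9, 5] [43, 49, 4, 30]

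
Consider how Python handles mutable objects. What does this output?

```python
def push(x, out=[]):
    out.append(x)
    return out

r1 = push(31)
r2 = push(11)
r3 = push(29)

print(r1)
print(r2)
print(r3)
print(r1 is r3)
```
[31, 11, 29]
[31, 11, 29]
[31, 11, 29]
True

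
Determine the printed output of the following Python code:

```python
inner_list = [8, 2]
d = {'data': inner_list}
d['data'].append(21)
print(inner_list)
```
[8, 2, 21]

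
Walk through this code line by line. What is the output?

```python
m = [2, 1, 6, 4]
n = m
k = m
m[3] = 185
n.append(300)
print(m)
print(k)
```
[2, 1, 6, 185, 300]
[2, 1, 6, 185, 300]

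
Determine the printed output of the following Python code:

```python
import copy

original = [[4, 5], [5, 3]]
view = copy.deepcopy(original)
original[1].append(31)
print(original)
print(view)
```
[[4, 5], [5, 3, 31]]
[[4, 5], [5, 3]]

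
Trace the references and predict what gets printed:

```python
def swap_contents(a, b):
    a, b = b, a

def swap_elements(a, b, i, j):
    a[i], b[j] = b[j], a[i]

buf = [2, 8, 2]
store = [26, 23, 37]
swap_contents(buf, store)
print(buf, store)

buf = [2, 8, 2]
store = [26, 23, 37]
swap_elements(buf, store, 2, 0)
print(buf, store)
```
[2, 8, 2] [26, 23, 37]
[2, 8, 26] [2, 23, 37]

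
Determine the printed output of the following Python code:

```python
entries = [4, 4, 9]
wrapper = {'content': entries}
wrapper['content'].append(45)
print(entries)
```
[4, 4, 9, 45]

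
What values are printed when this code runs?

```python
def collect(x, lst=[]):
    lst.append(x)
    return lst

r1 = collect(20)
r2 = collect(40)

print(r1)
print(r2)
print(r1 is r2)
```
[20, 40]
[20, 40]
True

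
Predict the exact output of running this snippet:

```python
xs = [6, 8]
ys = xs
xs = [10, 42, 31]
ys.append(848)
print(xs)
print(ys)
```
[10, 42, 31]
[6, 8, 848]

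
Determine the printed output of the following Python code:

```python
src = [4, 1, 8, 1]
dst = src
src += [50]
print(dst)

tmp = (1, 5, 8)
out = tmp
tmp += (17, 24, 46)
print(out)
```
[4, 1, 8, 1, 50]
(1, 5, 8)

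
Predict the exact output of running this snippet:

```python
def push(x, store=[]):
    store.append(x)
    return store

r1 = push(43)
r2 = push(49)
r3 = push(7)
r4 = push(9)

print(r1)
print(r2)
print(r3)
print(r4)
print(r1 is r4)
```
[43, 49, 7, 9]
[43, 49, 7, 9]
[43, 49, 7, 9]
[43, 49, 7, 9]
True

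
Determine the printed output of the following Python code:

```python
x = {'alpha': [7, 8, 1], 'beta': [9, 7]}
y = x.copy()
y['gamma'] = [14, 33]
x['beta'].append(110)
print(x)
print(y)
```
{'alpha': [7, 8, 1], 'beta': [9, 7, 110]}
{'alpha': [7, 8, 1], 'beta': [9, 7, 110], 'gamma': [14, 33]}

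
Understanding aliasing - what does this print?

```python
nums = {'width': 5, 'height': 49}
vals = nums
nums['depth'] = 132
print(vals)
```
{'width': 5, 'height': 49, 'depth': 132}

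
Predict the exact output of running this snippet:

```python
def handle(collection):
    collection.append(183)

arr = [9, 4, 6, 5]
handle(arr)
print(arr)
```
[9, 4, 6, 5, 183]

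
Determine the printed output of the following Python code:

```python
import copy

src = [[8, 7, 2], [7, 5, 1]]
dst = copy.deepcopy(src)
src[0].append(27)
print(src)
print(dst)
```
[[8, 7, 2, 27], [7, 5, 1]]
[[8, 7, 2], [7, 5, 1]]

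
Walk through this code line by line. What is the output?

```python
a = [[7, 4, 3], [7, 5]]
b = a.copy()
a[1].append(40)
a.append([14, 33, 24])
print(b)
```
[[7, 4, 3], [7, 5, 40]]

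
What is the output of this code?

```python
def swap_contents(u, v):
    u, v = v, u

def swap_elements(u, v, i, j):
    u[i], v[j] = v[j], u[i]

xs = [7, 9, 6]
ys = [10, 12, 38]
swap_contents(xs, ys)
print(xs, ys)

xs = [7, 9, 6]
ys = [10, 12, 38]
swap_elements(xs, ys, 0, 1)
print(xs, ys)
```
[7, 9, 6] [10, 12, 38]
[12, 9, 6] [10, 7, 38]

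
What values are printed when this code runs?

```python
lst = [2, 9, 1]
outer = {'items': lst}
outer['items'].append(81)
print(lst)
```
[2, 9, 1, 81]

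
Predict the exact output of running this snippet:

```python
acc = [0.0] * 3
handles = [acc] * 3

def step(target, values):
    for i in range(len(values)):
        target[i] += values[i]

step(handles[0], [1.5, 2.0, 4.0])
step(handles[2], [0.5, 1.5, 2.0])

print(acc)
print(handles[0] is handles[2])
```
[2.0, 3.5, 6.0]
True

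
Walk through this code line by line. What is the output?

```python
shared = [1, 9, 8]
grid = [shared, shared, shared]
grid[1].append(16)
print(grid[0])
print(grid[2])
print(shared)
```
[1, 9, 8, 16]
[1, 9, 8, 16]
[1, 9, 8, 16]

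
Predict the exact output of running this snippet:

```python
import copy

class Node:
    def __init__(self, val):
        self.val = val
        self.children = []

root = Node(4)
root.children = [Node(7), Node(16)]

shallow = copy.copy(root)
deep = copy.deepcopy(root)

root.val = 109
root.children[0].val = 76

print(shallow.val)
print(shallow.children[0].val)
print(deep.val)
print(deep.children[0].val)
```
4
76
4
7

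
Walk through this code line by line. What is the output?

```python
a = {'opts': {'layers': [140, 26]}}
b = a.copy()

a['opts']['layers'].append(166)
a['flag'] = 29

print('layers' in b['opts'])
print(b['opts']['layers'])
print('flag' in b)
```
True
[140, 26, 166]
False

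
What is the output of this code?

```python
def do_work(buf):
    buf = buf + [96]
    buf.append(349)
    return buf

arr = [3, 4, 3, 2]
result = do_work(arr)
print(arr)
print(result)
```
[3, 4, 3, 2]
[3, 4, 3, 2, 96, 349]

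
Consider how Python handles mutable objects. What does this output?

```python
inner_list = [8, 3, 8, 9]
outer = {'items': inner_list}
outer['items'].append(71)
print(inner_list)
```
[8, 3, 8, 9, 71]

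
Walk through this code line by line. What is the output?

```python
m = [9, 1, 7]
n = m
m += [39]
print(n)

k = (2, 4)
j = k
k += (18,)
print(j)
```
[9, 1, 7, 39]
(2, 4)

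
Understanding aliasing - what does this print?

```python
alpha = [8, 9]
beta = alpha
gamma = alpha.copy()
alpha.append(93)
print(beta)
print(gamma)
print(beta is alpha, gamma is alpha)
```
[8, 9, 93]
[8, 9]
True False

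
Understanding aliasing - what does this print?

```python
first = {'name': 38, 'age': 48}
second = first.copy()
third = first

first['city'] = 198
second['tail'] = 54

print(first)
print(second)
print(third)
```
{'name': 38, 'age': 48, 'city': 198}
{'name': 38, 'age': 48, 'tail': 54}
{'name': 38, 'age': 48, 'city': 198}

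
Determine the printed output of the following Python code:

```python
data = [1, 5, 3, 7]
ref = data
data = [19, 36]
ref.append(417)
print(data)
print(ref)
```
[19, 36]
[1, 5, 3, 7, 417]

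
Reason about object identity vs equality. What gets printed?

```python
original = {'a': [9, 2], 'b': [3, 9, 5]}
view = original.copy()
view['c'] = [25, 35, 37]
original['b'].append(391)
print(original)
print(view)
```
{'a': [9, 2], 'b': [3, 9, 5, 391]}
{'a': [9, 2], 'b': [3, 9, 5, 391], 'c': [25, 35, 37]}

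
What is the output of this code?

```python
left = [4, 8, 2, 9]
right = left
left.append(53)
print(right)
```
[4, 8, 2, 9, 53]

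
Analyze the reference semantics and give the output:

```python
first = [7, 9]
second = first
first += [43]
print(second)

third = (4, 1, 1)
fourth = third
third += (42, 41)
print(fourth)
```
[7, 9, 43]
(4, 1, 1)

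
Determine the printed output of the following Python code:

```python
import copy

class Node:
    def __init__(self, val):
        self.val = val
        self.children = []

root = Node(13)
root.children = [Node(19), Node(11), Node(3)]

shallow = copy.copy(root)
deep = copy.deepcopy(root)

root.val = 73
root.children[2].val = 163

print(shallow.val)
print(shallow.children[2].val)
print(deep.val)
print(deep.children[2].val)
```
13
163
13
3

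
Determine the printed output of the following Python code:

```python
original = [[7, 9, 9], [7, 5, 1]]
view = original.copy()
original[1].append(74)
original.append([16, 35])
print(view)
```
[[7, 9, 9], [7, 5, 1, 74]]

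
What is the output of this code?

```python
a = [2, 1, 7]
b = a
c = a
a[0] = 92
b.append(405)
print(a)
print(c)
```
[92, 1, 7, 405]
[92, 1, 7, 405]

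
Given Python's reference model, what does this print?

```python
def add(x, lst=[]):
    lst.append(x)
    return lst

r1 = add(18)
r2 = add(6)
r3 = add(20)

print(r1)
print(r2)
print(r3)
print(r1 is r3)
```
[18, 6, 20]
[18, 6, 20]
[18, 6, 20]
True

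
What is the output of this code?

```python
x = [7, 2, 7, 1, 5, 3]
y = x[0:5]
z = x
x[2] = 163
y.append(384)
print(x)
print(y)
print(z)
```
[7, 2, 163, 1, 5, 3]
[7, 2, 7, 1, 5, 384]
[7, 2, 163, 1, 5, 3]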